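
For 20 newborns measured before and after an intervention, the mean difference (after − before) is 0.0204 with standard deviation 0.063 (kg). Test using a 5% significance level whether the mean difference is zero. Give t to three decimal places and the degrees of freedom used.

H0: μ_d = 0; H1: μ_d ≠ 0 (paired t-test on the differences, two-sided).
t = d̄/(s_d/√n) = 0.0204/(0.063/√20) = 1.448
df = n − 1 = 19
Two-sided p-value ≈ 0.1639
Since p ≈ 0.1639 > α = 0.05, fail to reject H0; the data do not provide sufficient evidence against H0.

t = 1.448, df = 19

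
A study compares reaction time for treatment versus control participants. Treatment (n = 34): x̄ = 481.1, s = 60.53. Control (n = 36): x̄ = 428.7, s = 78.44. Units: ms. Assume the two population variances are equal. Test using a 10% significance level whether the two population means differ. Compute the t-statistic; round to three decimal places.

Let group 1 = treatment, group 2 = control. H0: μ_1 = μ_2; H1: μ_1 ≠ μ_2 (two-sample pooled-variance t-test, two-sided).
s_p² = [(34−1)·60.53² + (36−1)·78.44²]/(34+36−2) = 4944.96
t = (481.1 − 428.7)/√[4944.96·(1/34 + 1/36)] = 3.116
df = n₁ + n₂ − 2 = 68
Two-sided p-value ≈ 0.003
Since p ≈ 0.003 < α = 0.1, reject H0; the evidence is statistically significant.

3.116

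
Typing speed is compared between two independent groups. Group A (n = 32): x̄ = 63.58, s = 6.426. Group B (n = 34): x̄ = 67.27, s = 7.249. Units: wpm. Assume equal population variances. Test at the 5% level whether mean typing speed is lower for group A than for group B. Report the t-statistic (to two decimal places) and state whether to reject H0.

Let group 1 = group A, group 2 = group B. H0: μ_1 = μ_2; H1: μ_1 < μ_2 (two-sample pooled-variance t-test, left-tailed).
s_p² = [(32−1)·6.426² + (34−1)·7.249²]/(32+34−2) = 47.0966
t = (63.58 − 67.27)/√[47.0966·(1/32 + 1/34)] = -2.18
df = n₁ + n₂ − 2 = 64
p-value = P(T ≤ -2.18) ≈ 0.0164
Since p ≈ 0.0164 < α = 0.05, reject H0; the evidence is statistically significant.

t = -2.18; reject H0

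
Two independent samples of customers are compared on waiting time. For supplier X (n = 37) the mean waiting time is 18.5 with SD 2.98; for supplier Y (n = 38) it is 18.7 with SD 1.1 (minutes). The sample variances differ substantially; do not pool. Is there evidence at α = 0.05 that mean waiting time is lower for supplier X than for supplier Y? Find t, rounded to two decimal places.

Let group 1 = supplier X, group 2 = supplier Y. H0: μ_1 = μ_2; H1: μ_1 < μ_2 (Welch's two-sample t-test, left-tailed).
t = (x̄_1 − x̄_2)/√(s_1²/n_1 + s_2²/n_2) = (18.5 − 18.7)/√(2.98²/37 + 1.1²/38) = -0.38
Welch–Satterthwaite df ≈ 45.41
p-value = P(T ≤ -0.38) ≈ 0.352
Since p ≈ 0.352 > α = 0.05, fail to reject H0; the evidence is not statistically significant.

-0.38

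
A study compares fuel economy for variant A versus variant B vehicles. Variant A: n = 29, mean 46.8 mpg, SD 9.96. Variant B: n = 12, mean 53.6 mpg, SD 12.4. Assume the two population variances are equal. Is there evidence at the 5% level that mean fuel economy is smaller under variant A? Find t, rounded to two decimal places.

-1.85

Let group 1 = variant A, group 2 = variant B. H0: μ_1 = μ_2; H1: μ_1 < μ_2 (two-sample pooled-variance t-test, left-tailed).
s_p² = [(29−1)·9.96² + (12−1)·12.4²]/(29+12−2) = 114.59
t = (46.8 − 53.6)/√[114.59·(1/29 + 1/12)] = -1.85
df = n₁ + n₂ − 2 = 39
p-value = P(T ≤ -1.85) ≈ 0.0359
Since p ≈ 0.0359 < α = 0.05, reject H0; the evidence is statistically significant.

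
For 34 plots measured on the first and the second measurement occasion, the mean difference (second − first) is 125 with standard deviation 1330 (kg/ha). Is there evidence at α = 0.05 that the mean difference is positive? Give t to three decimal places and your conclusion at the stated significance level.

H0: μ_d = 0; H1: μ_d > 0 (paired t-test on the differences, right-tailed).
t = d̄/(s_d/√n) = 125/(1330/√34) = 0.548
df = n − 1 = 33
p-value = P(T ≥ 0.548) ≈ 0.294
Since p ≈ 0.294 > α = 0.05, fail to reject H0; the evidence is not statistically significant.

t = 0.548; fail to reject H0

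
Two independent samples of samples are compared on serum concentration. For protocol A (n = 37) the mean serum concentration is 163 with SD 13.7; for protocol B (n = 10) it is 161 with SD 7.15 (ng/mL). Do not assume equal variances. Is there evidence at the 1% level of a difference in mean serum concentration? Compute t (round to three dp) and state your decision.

Let group 1 = protocol A, group 2 = protocol B. H0: μ_1 = μ_2; H1: μ_1 ≠ μ_2 (Welch's two-sample t-test, two-sided).
t = (x̄_1 − x̄_2)/√(s_1²/n_1 + s_2²/n_2) = (163 − 161)/√(13.7²/37 + 7.15²/10) = 0.627
Welch–Satterthwaite df ≈ 28.67
Two-sided p-value ≈ 0.5358
Since p ≈ 0.5358 > α = 0.01, fail to reject H0; the evidence is not statistically significant.

t = 0.627; fail to reject H0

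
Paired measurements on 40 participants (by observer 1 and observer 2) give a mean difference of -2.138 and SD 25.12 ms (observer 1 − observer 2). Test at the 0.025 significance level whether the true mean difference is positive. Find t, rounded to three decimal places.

-0.538

H0: μ_d = 0; H1: μ_d > 0 (paired t-test on the differences, right-tailed).
t = d̄/(s_d/√n) = -2.138/(25.12/√40) = -0.538
df = n − 1 = 39
p-value = P(T ≥ -0.538) ≈ 0.703
Since p ≈ 0.703 > α = 0.025, fail to reject H0; the data do not provide sufficient evidence against H0.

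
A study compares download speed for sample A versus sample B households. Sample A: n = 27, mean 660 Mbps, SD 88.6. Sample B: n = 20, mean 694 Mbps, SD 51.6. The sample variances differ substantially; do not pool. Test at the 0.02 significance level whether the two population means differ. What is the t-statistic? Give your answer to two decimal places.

-1.65

Let group 1 = sample A, group 2 = sample B. H0: μ_1 = μ_2; H1: μ_1 ≠ μ_2 (Welch's two-sample t-test, two-sided).
t = (x̄_1 − x̄_2)/√(s_1²/n_1 + s_2²/n_2) = (660 − 694)/√(88.6²/27 + 51.6²/20) = -1.65
Welch–Satterthwaite df ≈ 42.94
Two-sided p-value ≈ 0.1059
Since p ≈ 0.1059 > α = 0.02, fail to reject H0; the evidence is not statistically significant.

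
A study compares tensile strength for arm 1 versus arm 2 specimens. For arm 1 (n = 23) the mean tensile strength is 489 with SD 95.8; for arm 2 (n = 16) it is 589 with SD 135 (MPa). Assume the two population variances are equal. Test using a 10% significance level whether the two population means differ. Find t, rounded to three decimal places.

-2.710

Let group 1 = arm 1, group 2 = arm 2. H0: μ_1 = μ_2; H1: μ_1 ≠ μ_2 (two-sample pooled-variance t-test, two-sided).
s_p² = [(23−1)·95.8² + (16−1)·135²]/(23+16−2) = 12845.5
t = (489 − 589)/√[12845.5·(1/23 + 1/16)] = -2.710
df = n₁ + n₂ − 2 = 37
Two-sided p-value ≈ 0.010
Since p ≈ 0.010 < α = 0.1, reject H0; the evidence is statistically significant.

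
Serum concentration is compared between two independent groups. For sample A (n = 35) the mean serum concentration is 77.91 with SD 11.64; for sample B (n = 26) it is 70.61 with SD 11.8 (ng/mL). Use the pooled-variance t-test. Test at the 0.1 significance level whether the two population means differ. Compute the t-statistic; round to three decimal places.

2.408

Let group 1 = sample A, group 2 = sample B. H0: μ_1 = μ_2; H1: μ_1 ≠ μ_2 (two-sample pooled-variance t-test, two-sided).
s_p² = [(35−1)·11.64² + (26−1)·11.8²]/(35+26−2) = 137.079
t = (77.91 − 70.61)/√[137.079·(1/35 + 1/26)] = 2.408
df = n₁ + n₂ − 2 = 59
Two-sided p-value ≈ 0.0192
Since p ≈ 0.0192 < α = 0.1, reject H0; the evidence is statistically significant.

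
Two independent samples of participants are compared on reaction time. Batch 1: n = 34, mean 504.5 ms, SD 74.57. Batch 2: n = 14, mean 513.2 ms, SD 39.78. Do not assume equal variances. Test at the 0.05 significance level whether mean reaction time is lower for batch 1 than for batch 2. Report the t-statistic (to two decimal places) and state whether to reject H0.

t = -0.52; fail to reject H0

Let group 1 = batch 1, group 2 = batch 2. H0: μ_1 = μ_2; H1: μ_1 < μ_2 (Welch's two-sample t-test, left-tailed).
t = (x̄_1 − x̄_2)/√(s_1²/n_1 + s_2²/n_2) = (504.5 − 513.2)/√(74.57²/34 + 39.78²/14) = -0.52
Welch–Satterthwaite df ≈ 42.66
p-value = P(T ≤ -0.52) ≈ 0.302
Since p ≈ 0.302 > α = 0.05, fail to reject H0; the data do not provide sufficient evidence against H0.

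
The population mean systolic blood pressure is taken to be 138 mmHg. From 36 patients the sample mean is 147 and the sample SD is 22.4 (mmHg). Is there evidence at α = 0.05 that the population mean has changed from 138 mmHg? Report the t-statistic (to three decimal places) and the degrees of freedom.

H0: μ = 138; H1: μ ≠ 138 (one-sample t-test, two-sided).
t = (x̄ − μ₀)/(s/√n) = (147 − 138)/(22.4/√36) = 2.411
df = n − 1 = 35
Two-sided p-value ≈ 0.0213
Since p ≈ 0.0213 < α = 0.05, reject H0; the data support H1.

t = 2.411, df = 35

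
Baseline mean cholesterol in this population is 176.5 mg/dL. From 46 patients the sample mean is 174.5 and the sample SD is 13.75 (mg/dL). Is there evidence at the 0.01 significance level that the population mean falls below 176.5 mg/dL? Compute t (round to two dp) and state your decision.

t = -0.99; fail to reject H0

H0: μ = 176.5; H1: μ < 176.5 (one-sample t-test, left-tailed).
t = (x̄ − μ₀)/(s/√n) = (174.5 − 176.5)/(13.75/√46) = -0.99
df = n − 1 = 45
p-value = P(T ≤ -0.99) ≈ 0.165
Since p ≈ 0.165 > α = 0.01, fail to reject H0; the data do not provide sufficient evidence against H0.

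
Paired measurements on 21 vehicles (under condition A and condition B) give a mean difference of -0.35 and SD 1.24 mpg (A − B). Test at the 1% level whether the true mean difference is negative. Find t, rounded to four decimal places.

-1.2935

H0: μ_d = 0; H1: μ_d < 0 (paired t-test on the differences, left-tailed).
t = d̄/(s_d/√n) = -0.35/(1.24/√21) = -1.2935
df = n − 1 = 20
p-value = P(T ≤ -1.2935) ≈ 0.1053
Since p ≈ 0.1053 > α = 0.01, fail to reject H0; the evidence is not statistically significant.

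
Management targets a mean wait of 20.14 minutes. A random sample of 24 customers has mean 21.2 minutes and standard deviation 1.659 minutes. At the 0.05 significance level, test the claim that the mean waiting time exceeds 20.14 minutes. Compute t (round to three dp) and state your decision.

t = 3.130; reject H0

H0: μ = 20.14; H1: μ > 20.14 (one-sample t-test, right-tailed).
t = (x̄ − μ₀)/(s/√n) = (21.2 − 20.14)/(1.659/√24) = 3.130
df = n − 1 = 23
p-value = P(T ≥ 3.130) ≈ 0.0023
Since p ≈ 0.0023 < α = 0.05, reject H0; the evidence is statistically significant.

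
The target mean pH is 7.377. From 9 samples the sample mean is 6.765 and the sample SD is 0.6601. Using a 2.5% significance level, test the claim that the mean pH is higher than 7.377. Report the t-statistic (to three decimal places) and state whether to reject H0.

t = -2.781; fail to reject H0

H0: μ = 7.377; H1: μ > 7.377 (one-sample t-test, right-tailed).
t = (x̄ − μ₀)/(s/√n) = (6.765 − 7.377)/(0.6601/√9) = -2.781
df = n − 1 = 8
p-value = P(T ≥ -2.781) ≈ 0.988
Since p ≈ 0.988 > α = 0.025, fail to reject H0; the evidence is not statistically significant.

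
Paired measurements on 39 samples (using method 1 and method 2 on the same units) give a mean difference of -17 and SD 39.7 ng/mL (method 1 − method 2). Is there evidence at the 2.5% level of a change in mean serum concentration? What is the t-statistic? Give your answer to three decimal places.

H0: μ_d = 0; H1: μ_d ≠ 0 (paired t-test on the differences, two-sided).
t = d̄/(s_d/√n) = -17/(39.7/√39) = -2.674
df = n − 1 = 38
Two-sided p-value ≈ 0.011
Since p ≈ 0.011 < α = 0.025, reject H0; the evidence is statistically significant.

-2.674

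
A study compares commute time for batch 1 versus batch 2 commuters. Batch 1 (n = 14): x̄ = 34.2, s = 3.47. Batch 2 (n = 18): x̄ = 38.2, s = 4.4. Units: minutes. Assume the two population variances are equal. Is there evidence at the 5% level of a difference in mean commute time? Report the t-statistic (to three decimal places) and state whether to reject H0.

t = -2.790; reject H0

Let group 1 = batch 1, group 2 = batch 2. H0: μ_1 = μ_2; H1: μ_1 ≠ μ_2 (two-sample pooled-variance t-test, two-sided).
s_p² = [(14−1)·3.47² + (18−1)·4.4²]/(14+18−2) = 16.1884
t = (34.2 − 38.2)/√[16.1884·(1/14 + 1/18)] = -2.790
df = n₁ + n₂ − 2 = 30
Two-sided p-value ≈ 0.0091
Since p ≈ 0.0091 < α = 0.05, reject H0; the data support H1.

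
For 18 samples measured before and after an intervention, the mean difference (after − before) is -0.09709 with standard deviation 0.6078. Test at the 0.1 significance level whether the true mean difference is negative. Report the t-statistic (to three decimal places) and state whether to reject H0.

H0: μ_d = 0; H1: μ_d < 0 (paired t-test on the differences, left-tailed).
t = d̄/(s_d/√n) = -0.09709/(0.6078/√18) = -0.678
df = n − 1 = 17
p-value = P(T ≤ -0.678) ≈ 0.254
Since p ≈ 0.254 > α = 0.1, fail to reject H0; the data do not provide sufficient evidence against H0.

t = -0.678; fail to reject H0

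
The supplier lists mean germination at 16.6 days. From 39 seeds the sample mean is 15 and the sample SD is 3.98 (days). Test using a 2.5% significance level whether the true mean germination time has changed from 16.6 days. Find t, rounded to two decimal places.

H0: μ = 16.6; H1: μ ≠ 16.6 (one-sample t-test, two-sided).
t = (x̄ − μ₀)/(s/√n) = (15 − 16.6)/(3.98/√39) = -2.51
df = n − 1 = 38
Two-sided p-value ≈ 0.0164
Since p ≈ 0.0164 < α = 0.025, reject H0; the data support H1.

-2.51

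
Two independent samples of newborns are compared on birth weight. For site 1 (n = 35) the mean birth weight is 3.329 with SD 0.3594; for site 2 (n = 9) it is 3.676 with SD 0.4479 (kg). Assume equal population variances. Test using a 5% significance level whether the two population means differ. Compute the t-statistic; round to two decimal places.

-2.46

Let group 1 = site 1, group 2 = site 2. H0: μ_1 = μ_2; H1: μ_1 ≠ μ_2 (two-sample pooled-variance t-test, two-sided).
s_p² = [(35−1)·0.3594² + (9−1)·0.4479²]/(35+9−2) = 0.142777
t = (3.329 − 3.676)/√[0.142777·(1/35 + 1/9)] = -2.46
df = n₁ + n₂ − 2 = 42
Two-sided p-value ≈ 0.0182
Since p ≈ 0.0182 < α = 0.05, reject H0; the evidence is statistically significant.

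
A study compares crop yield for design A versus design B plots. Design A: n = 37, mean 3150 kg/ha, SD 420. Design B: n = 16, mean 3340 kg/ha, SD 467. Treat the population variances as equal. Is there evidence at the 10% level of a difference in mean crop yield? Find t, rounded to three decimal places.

Let group 1 = design A, group 2 = design B. H0: μ_1 = μ_2; H1: μ_1 ≠ μ_2 (two-sample pooled-variance t-test, two-sided).
s_p² = [(37−1)·420² + (16−1)·467²]/(37+16−2) = 188661
t = (3150 − 3340)/√[188661·(1/37 + 1/16)] = -1.462
df = n₁ + n₂ − 2 = 51
Two-sided p-value ≈ 0.1499
Since p ≈ 0.1499 > α = 0.1, fail to reject H0; the evidence is not statistically significant.

-1.462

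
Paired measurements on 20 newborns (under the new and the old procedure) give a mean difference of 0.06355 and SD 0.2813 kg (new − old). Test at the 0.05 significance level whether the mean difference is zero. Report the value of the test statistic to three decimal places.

H0: μ_d = 0; H1: μ_d ≠ 0 (paired t-test on the differences, two-sided).
t = d̄/(s_d/√n) = 0.06355/(0.2813/√20) = 1.010
df = n − 1 = 19
Two-sided p-value ≈ 0.325
Since p ≈ 0.325 > α = 0.05, fail to reject H0; the data do not provide sufficient evidence against H0.

1.010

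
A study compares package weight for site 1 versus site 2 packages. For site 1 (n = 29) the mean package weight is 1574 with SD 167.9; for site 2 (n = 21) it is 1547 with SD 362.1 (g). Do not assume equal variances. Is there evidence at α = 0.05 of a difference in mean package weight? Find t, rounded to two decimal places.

Let group 1 = site 1, group 2 = site 2. H0: μ_1 = μ_2; H1: μ_1 ≠ μ_2 (Welch's two-sample t-test, two-sided).
t = (x̄_1 − x̄_2)/√(s_1²/n_1 + s_2²/n_2) = (1574 − 1547)/√(167.9²/29 + 362.1²/21) = 0.32
Welch–Satterthwaite df ≈ 26.26
Two-sided p-value ≈ 0.753
Since p ≈ 0.753 > α = 0.05, fail to reject H0; the data do not provide sufficient evidence against H0.

0.32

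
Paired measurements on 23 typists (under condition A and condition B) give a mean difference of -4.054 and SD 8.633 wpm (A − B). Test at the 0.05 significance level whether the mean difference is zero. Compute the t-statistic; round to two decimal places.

H0: μ_d = 0; H1: μ_d ≠ 0 (paired t-test on the differences, two-sided).
t = d̄/(s_d/√n) = -4.054/(8.633/√23) = -2.25
df = n − 1 = 22
Two-sided p-value ≈ 0.035
Since p ≈ 0.035 < α = 0.05, reject H0; the data support H1.

-2.25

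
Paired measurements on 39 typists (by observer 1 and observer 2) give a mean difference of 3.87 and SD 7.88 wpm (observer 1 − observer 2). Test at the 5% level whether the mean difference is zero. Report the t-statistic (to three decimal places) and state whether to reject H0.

H0: μ_d = 0; H1: μ_d ≠ 0 (paired t-test on the differences, two-sided).
t = d̄/(s_d/√n) = 3.87/(7.88/√39) = 3.067
df = n − 1 = 38
Two-sided p-value ≈ 0.004
Since p ≈ 0.004 < α = 0.05, reject H0; the evidence is statistically significant.

t = 3.067; reject H0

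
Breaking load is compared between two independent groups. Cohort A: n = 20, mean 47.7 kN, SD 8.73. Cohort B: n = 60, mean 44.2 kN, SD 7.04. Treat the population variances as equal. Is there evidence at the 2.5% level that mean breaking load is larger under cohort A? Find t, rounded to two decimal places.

Let group 1 = cohort A, group 2 = cohort B. H0: μ_1 = μ_2; H1: μ_1 > μ_2 (two-sample pooled-variance t-test, right-tailed).
s_p² = [(20−1)·8.73² + (60−1)·7.04²]/(20+60−2) = 56.0536
t = (47.7 − 44.2)/√[56.0536·(1/20 + 1/60)] = 1.81
df = n₁ + n₂ − 2 = 78
p-value = P(T ≥ 1.81) ≈ 0.0370
Since p ≈ 0.0370 > α = 0.025, fail to reject H0; the data do not provide sufficient evidence against H0.

1.81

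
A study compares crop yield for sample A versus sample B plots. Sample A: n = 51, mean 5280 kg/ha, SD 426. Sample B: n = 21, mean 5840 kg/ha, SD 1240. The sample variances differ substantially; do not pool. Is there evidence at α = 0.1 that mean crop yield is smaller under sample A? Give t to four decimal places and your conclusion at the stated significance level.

t = -2.0210; reject H0

Let group 1 = sample A, group 2 = sample B. H0: μ_1 = μ_2; H1: μ_1 < μ_2 (Welch's two-sample t-test, left-tailed).
t = (x̄_1 − x̄_2)/√(s_1²/n_1 + s_2²/n_2) = (5280 − 5840)/√(426²/51 + 1240²/21) = -2.0210
Welch–Satterthwaite df ≈ 21.97
p-value = P(T ≤ -2.0210) ≈ 0.028
Since p ≈ 0.028 < α = 0.1, reject H0; the evidence is statistically significant.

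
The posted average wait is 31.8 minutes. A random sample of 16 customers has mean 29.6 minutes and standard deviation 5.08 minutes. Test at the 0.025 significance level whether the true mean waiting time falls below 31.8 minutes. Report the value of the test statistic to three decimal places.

-1.732

H0: μ = 31.8; H1: μ < 31.8 (one-sample t-test, left-tailed).
t = (x̄ − μ₀)/(s/√n) = (29.6 − 31.8)/(5.08/√16) = -1.732
df = n − 1 = 15
p-value = P(T ≤ -1.732) ≈ 0.0519
Since p ≈ 0.0519 > α = 0.025, fail to reject H0; the data do not provide sufficient evidence against H0.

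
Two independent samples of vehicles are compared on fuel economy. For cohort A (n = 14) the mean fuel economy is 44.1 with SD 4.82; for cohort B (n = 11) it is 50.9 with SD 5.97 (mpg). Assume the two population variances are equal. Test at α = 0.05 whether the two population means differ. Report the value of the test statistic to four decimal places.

-3.1543

Let group 1 = cohort A, group 2 = cohort B. H0: μ_1 = μ_2; H1: μ_1 ≠ μ_2 (two-sample pooled-variance t-test, two-sided).
s_p² = [(14−1)·4.82² + (11−1)·5.97²]/(14+11−2) = 28.6274
t = (44.1 − 50.9)/√[28.6274·(1/14 + 1/11)] = -3.1543
df = n₁ + n₂ − 2 = 23
Two-sided p-value ≈ 0.004
Since p ≈ 0.004 < α = 0.05, reject H0; the evidence is statistically significant.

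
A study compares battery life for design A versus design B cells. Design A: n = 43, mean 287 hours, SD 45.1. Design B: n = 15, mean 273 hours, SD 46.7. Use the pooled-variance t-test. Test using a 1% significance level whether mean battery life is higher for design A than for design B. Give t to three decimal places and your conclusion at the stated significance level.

Let group 1 = design A, group 2 = design B. H0: μ_1 = μ_2; H1: μ_1 > μ_2 (two-sample pooled-variance t-test, right-tailed).
s_p² = [(43−1)·45.1² + (15−1)·46.7²]/(43+15−2) = 2070.73
t = (287 − 273)/√[2070.73·(1/43 + 1/15)] = 1.026
df = n₁ + n₂ − 2 = 56
p-value = P(T ≥ 1.026) ≈ 0.155
Since p ≈ 0.155 > α = 0.01, fail to reject H0; the data do not provide sufficient evidence against H0.

t = 1.026; fail to reject H0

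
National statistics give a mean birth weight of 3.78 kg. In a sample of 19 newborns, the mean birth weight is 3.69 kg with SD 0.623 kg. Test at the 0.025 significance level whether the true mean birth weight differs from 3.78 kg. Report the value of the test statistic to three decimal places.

-0.630

H0: μ = 3.78; H1: μ ≠ 3.78 (one-sample t-test, two-sided).
t = (x̄ − μ₀)/(s/√n) = (3.69 − 3.78)/(0.623/√19) = -0.630
df = n − 1 = 18
Two-sided p-value ≈ 0.537
Since p ≈ 0.537 > α = 0.025, fail to reject H0; the evidence is not statistically significant.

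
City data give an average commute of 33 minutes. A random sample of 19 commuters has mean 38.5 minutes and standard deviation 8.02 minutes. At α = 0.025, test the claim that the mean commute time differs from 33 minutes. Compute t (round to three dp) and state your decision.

t = 2.989; reject H0

H0: μ = 33; H1: μ ≠ 33 (one-sample t-test, two-sided).
t = (x̄ − μ₀)/(s/√n) = (38.5 − 33)/(8.02/√19) = 2.989
df = n − 1 = 18
Two-sided p-value ≈ 0.008
Since p ≈ 0.008 < α = 0.025, reject H0; the data support H1.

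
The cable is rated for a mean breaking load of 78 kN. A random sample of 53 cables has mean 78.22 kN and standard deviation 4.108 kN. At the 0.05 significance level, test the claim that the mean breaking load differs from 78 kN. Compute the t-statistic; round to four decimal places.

0.3899

H0: μ = 78; H1: μ ≠ 78 (one-sample t-test, two-sided).
t = (x̄ − μ₀)/(s/√n) = (78.22 − 78)/(4.108/√53) = 0.3899
df = n − 1 = 52
Two-sided p-value ≈ 0.698
Since p ≈ 0.698 > α = 0.05, fail to reject H0; the data do not provide sufficient evidence against H0.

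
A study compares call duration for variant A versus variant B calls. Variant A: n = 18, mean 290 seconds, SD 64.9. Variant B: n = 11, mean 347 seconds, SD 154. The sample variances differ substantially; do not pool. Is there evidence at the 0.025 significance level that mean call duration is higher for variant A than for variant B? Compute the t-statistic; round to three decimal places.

-1.166

Let group 1 = variant A, group 2 = variant B. H0: μ_1 = μ_2; H1: μ_1 > μ_2 (Welch's two-sample t-test, right-tailed).
t = (x̄_1 − x̄_2)/√(s_1²/n_1 + s_2²/n_2) = (290 − 347)/√(64.9²/18 + 154²/11) = -1.166
Welch–Satterthwaite df ≈ 12.20
p-value = P(T ≥ -1.166) ≈ 0.8670
Since p ≈ 0.8670 > α = 0.025, fail to reject H0; the data do not provide sufficient evidence against H0.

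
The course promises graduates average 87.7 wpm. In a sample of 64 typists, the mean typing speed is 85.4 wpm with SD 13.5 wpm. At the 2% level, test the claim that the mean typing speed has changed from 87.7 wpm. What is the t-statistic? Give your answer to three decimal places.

-1.363

H0: μ = 87.7; H1: μ ≠ 87.7 (one-sample t-test, two-sided).
t = (x̄ − μ₀)/(s/√n) = (85.4 − 87.7)/(13.5/√64) = -1.363
df = n − 1 = 63
Two-sided p-value ≈ 0.178
Since p ≈ 0.178 > α = 0.02, fail to reject H0; the data do not provide sufficient evidence against H0.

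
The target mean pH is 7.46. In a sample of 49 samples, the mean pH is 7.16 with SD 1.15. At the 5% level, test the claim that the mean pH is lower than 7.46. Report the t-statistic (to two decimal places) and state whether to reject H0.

H0: μ = 7.46; H1: μ < 7.46 (one-sample t-test, left-tailed).
t = (x̄ − μ₀)/(s/√n) = (7.16 − 7.46)/(1.15/√49) = -1.83
df = n − 1 = 48
p-value = P(T ≤ -1.83) ≈ 0.0370
Since p ≈ 0.0370 < α = 0.05, reject H0; the evidence is statistically significant.

t = -1.83; reject H0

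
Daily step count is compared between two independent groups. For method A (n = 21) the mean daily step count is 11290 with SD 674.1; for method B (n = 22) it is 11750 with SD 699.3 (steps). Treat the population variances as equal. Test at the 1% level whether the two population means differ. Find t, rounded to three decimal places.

-2.194

Let group 1 = method A, group 2 = method B. H0: μ_1 = μ_2; H1: μ_1 ≠ μ_2 (two-sample pooled-variance t-test, two-sided).
s_p² = [(21−1)·674.1² + (22−1)·699.3²]/(21+22−2) = 472138
t = (11290 − 11750)/√[472138·(1/21 + 1/22)] = -2.194
df = n₁ + n₂ − 2 = 41
Two-sided p-value ≈ 0.034
Since p ≈ 0.034 > α = 0.01, fail to reject H0; the evidence is not statistically significant.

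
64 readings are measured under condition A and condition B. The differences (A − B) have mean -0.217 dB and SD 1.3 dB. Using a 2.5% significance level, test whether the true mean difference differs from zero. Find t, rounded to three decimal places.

H0: μ_d = 0; H1: μ_d ≠ 0 (paired t-test on the differences, two-sided).
t = d̄/(s_d/√n) = -0.217/(1.3/√64) = -1.335
df = n − 1 = 63
Two-sided p-value ≈ 0.1866
Since p ≈ 0.1866 > α = 0.025, fail to reject H0; the data do not provide sufficient evidence against H0.

-1.335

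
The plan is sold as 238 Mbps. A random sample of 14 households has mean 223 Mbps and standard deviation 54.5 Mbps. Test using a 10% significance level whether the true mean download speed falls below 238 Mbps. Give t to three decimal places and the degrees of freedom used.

t = -1.030, df = 13

H0: μ = 238; H1: μ < 238 (one-sample t-test, left-tailed).
t = (x̄ − μ₀)/(s/√n) = (223 − 238)/(54.5/√14) = -1.030
df = n − 1 = 13
p-value = P(T ≤ -1.030) ≈ 0.1609
Since p ≈ 0.1609 > α = 0.1, fail to reject H0; the evidence is not statistically significant.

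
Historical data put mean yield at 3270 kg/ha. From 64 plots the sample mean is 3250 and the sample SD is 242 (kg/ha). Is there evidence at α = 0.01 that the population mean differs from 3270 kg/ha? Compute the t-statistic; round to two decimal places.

H0: μ = 3270; H1: μ ≠ 3270 (one-sample t-test, two-sided).
t = (x̄ − μ₀)/(s/√n) = (3250 − 3270)/(242/√64) = -0.66
df = n − 1 = 63
Two-sided p-value ≈ 0.511
Since p ≈ 0.511 > α = 0.01, fail to reject H0; the data do not provide sufficient evidence against H0.

-0.66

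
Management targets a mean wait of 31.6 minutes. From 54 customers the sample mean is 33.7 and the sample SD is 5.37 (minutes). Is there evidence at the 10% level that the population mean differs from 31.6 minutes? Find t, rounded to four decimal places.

2.8737

H0: μ = 31.6; H1: μ ≠ 31.6 (one-sample t-test, two-sided).
t = (x̄ − μ₀)/(s/√n) = (33.7 − 31.6)/(5.37/√54) = 2.8737
df = n − 1 = 53
Two-sided p-value ≈ 0.0058
Since p ≈ 0.0058 < α = 0.1, reject H0; the evidence is statistically significant.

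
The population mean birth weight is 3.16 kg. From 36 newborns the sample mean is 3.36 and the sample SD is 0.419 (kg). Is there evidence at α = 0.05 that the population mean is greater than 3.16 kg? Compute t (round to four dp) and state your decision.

H0: μ = 3.16; H1: μ > 3.16 (one-sample t-test, right-tailed).
t = (x̄ − μ₀)/(s/√n) = (3.36 − 3.16)/(0.419/√36) = 2.8640
df = n − 1 = 35
p-value = P(T ≥ 2.8640) ≈ 0.004
Since p ≈ 0.004 < α = 0.05, reject H0; the evidence is statistically significant.

t = 2.8640; reject H0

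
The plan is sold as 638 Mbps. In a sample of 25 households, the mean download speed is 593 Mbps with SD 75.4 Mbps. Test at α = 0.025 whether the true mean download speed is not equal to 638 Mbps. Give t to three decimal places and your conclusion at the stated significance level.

t = -2.984; reject H0

H0: μ = 638; H1: μ ≠ 638 (one-sample t-test, two-sided).
t = (x̄ − μ₀)/(s/√n) = (593 − 638)/(75.4/√25) = -2.984
df = n − 1 = 24
Two-sided p-value ≈ 0.0064
Since p ≈ 0.0064 < α = 0.025, reject H0; the data support H1.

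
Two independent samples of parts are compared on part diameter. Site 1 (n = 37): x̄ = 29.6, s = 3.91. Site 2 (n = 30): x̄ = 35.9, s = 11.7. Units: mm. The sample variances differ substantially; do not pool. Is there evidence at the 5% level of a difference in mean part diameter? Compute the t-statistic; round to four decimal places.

Let group 1 = site 1, group 2 = site 2. H0: μ_1 = μ_2; H1: μ_1 ≠ μ_2 (Welch's two-sample t-test, two-sided).
t = (x̄_1 − x̄_2)/√(s_1²/n_1 + s_2²/n_2) = (29.6 − 35.9)/√(3.91²/37 + 11.7²/30) = -2.8242
Welch–Satterthwaite df ≈ 34.26
Two-sided p-value ≈ 0.008
Since p ≈ 0.008 < α = 0.05, reject H0; the data support H1.

-2.8242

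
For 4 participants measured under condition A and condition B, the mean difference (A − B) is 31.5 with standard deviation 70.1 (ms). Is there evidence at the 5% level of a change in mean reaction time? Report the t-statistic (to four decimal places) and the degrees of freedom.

H0: μ_d = 0; H1: μ_d ≠ 0 (paired t-test on the differences, two-sided).
t = d̄/(s_d/√n) = 31.5/(70.1/√4) = 0.8987
df = n − 1 = 3
Two-sided p-value ≈ 0.4350
Since p ≈ 0.4350 > α = 0.05, fail to reject H0; the evidence is not statistically significant.

t = 0.8987, df = 3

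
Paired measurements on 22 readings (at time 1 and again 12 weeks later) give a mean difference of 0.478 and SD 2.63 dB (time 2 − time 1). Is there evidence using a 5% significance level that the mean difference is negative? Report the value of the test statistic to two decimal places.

0.85

H0: μ_d = 0; H1: μ_d < 0 (paired t-test on the differences, left-tailed).
t = d̄/(s_d/√n) = 0.478/(2.63/√22) = 0.85
df = n − 1 = 21
p-value = P(T ≤ 0.85) ≈ 0.798
Since p ≈ 0.798 > α = 0.05, fail to reject H0; the data do not provide sufficient evidence against H0.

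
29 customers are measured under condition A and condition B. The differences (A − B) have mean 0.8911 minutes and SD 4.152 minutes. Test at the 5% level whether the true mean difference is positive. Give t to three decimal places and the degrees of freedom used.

H0: μ_d = 0; H1: μ_d > 0 (paired t-test on the differences, right-tailed).
t = d̄/(s_d/√n) = 0.8911/(4.152/√29) = 1.156
df = n − 1 = 28
p-value = P(T ≥ 1.156) ≈ 0.1288
Since p ≈ 0.1288 > α = 0.05, fail to reject H0; the data do not provide sufficient evidence against H0.

t = 1.156, df = 28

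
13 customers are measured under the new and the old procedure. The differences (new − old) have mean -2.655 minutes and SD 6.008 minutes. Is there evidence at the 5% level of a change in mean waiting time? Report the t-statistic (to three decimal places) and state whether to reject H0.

H0: μ_d = 0; H1: μ_d ≠ 0 (paired t-test on the differences, two-sided).
t = d̄/(s_d/√n) = -2.655/(6.008/√13) = -1.593
df = n − 1 = 12
Two-sided p-value ≈ 0.1371
Since p ≈ 0.1371 > α = 0.05, fail to reject H0; the data do not provide sufficient evidence against H0.

t = -1.593; fail to reject H0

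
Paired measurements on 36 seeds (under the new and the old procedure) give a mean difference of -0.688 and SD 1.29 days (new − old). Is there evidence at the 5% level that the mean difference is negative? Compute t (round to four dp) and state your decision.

H0: μ_d = 0; H1: μ_d < 0 (paired t-test on the differences, left-tailed).
t = d̄/(s_d/√n) = -0.688/(1.29/√36) = -3.2000
df = n − 1 = 35
p-value = P(T ≤ -3.2000) ≈ 0.0015
Since p ≈ 0.0015 < α = 0.05, reject H0; the evidence is statistically significant.

t = -3.2000; reject H0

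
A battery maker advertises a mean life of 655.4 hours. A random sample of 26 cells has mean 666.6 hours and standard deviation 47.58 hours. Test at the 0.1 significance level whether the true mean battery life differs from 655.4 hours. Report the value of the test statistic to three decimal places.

1.200

H0: μ = 655.4; H1: μ ≠ 655.4 (one-sample t-test, two-sided).
t = (x̄ − μ₀)/(s/√n) = (666.6 − 655.4)/(47.58/√26) = 1.200
df = n − 1 = 25
Two-sided p-value ≈ 0.241
Since p ≈ 0.241 > α = 0.1, fail to reject H0; the evidence is not statistically significant.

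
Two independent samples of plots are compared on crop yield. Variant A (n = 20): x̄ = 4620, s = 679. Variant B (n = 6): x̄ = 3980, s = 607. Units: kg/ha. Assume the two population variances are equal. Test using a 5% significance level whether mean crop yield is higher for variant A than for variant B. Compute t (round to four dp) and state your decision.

t = 2.0687; reject H0

Let group 1 = variant A, group 2 = variant B. H0: μ_1 = μ_2; H1: μ_1 > μ_2 (two-sample pooled-variance t-test, right-tailed).
s_p² = [(20−1)·679² + (6−1)·607²]/(20+6−2) = 441751
t = (4620 − 3980)/√[441751·(1/20 + 1/6)] = 2.0687
df = n₁ + n₂ − 2 = 24
p-value = P(T ≥ 2.0687) ≈ 0.0248
Since p ≈ 0.0248 < α = 0.05, reject H0; the evidence is statistically significant.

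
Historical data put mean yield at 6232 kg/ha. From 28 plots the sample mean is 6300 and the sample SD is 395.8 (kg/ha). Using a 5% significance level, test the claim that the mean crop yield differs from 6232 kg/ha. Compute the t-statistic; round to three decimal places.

0.909

H0: μ = 6232; H1: μ ≠ 6232 (one-sample t-test, two-sided).
t = (x̄ − μ₀)/(s/√n) = (6300 − 6232)/(395.8/√28) = 0.909
df = n − 1 = 27
Two-sided p-value ≈ 0.3713
Since p ≈ 0.3713 > α = 0.05, fail to reject H0; the data do not provide sufficient evidence against H0.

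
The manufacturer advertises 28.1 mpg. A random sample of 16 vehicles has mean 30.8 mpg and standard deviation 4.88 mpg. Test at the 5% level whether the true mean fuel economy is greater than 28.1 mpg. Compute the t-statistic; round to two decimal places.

2.21

H0: μ = 28.1; H1: μ > 28.1 (one-sample t-test, right-tailed).
t = (x̄ − μ₀)/(s/√n) = (30.8 − 28.1)/(4.88/√16) = 2.21
df = n − 1 = 15
p-value = P(T ≥ 2.21) ≈ 0.0214
Since p ≈ 0.0214 < α = 0.05, reject H0; the evidence is statistically significant.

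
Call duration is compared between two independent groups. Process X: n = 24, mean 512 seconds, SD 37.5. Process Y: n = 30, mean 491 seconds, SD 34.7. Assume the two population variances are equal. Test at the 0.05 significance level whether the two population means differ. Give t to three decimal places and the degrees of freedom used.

t = 2.132, df = 52

Let group 1 = process X, group 2 = process Y. H0: μ_1 = μ_2; H1: μ_1 ≠ μ_2 (two-sample pooled-variance t-test, two-sided).
s_p² = [(24−1)·37.5² + (30−1)·34.7²]/(24+30−2) = 1293.51
t = (512 − 491)/√[1293.51·(1/24 + 1/30)] = 2.132
df = n₁ + n₂ − 2 = 52
Two-sided p-value ≈ 0.038
Since p ≈ 0.038 < α = 0.05, reject H0; the evidence is statistically significant.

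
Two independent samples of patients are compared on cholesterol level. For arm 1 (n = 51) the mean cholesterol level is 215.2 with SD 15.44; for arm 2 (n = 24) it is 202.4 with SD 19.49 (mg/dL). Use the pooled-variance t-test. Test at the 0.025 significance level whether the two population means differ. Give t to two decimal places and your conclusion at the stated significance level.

Let group 1 = arm 1, group 2 = arm 2. H0: μ_1 = μ_2; H1: μ_1 ≠ μ_2 (two-sample pooled-variance t-test, two-sided).
s_p² = [(51−1)·15.44² + (24−1)·19.49²]/(51+24−2) = 282.965
t = (215.2 − 202.4)/√[282.965·(1/51 + 1/24)] = 3.07
df = n₁ + n₂ − 2 = 73
Two-sided p-value ≈ 0.003
Since p ≈ 0.003 < α = 0.025, reject H0; the evidence is statistically significant.

t = 3.07; reject H0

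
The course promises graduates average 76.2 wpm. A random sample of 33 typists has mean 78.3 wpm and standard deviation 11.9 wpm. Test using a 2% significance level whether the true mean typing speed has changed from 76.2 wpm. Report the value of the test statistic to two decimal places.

1.01

H0: μ = 76.2; H1: μ ≠ 76.2 (one-sample t-test, two-sided).
t = (x̄ − μ₀)/(s/√n) = (78.3 − 76.2)/(11.9/√33) = 1.01
df = n − 1 = 32
Two-sided p-value ≈ 0.3183
Since p ≈ 0.3183 > α = 0.02, fail to reject H0; the data do not provide sufficient evidence against H0.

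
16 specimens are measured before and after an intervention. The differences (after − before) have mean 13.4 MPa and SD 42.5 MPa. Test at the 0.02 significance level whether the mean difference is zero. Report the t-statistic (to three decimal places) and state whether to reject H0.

H0: μ_d = 0; H1: μ_d ≠ 0 (paired t-test on the differences, two-sided).
t = d̄/(s_d/√n) = 13.4/(42.5/√16) = 1.261
df = n − 1 = 15
Two-sided p-value ≈ 0.2265
Since p ≈ 0.2265 > α = 0.02, fail to reject H0; the data do not provide sufficient evidence against H0.

t = 1.261; fail to reject H0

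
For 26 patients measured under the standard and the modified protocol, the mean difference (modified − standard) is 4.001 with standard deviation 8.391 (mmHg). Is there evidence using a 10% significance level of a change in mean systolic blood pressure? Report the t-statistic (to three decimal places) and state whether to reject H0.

H0: μ_d = 0; H1: μ_d ≠ 0 (paired t-test on the differences, two-sided).
t = d̄/(s_d/√n) = 4.001/(8.391/√26) = 2.431
df = n − 1 = 25
Two-sided p-value ≈ 0.023
Since p ≈ 0.023 < α = 0.1, reject H0; the data support H1.

t = 2.431; reject H0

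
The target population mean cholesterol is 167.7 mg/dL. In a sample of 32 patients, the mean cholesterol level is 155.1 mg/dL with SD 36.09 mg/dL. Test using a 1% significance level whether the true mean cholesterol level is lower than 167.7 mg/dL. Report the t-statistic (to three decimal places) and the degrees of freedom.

H0: μ = 167.7; H1: μ < 167.7 (one-sample t-test, left-tailed).
t = (x̄ − μ₀)/(s/√n) = (155.1 − 167.7)/(36.09/√32) = -1.975
df = n − 1 = 31
p-value = P(T ≤ -1.975) ≈ 0.029
Since p ≈ 0.029 > α = 0.01, fail to reject H0; the evidence is not statistically significant.

t = -1.975, df = 31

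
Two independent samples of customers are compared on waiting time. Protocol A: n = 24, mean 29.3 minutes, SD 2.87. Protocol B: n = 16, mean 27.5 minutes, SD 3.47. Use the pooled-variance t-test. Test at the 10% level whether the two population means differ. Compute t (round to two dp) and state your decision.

Let group 1 = protocol A, group 2 = protocol B. H0: μ_1 = μ_2; H1: μ_1 ≠ μ_2 (two-sample pooled-variance t-test, two-sided).
s_p² = [(24−1)·2.87² + (16−1)·3.47²]/(24+16−2) = 9.73848
t = (29.3 − 27.5)/√[9.73848·(1/24 + 1/16)] = 1.79
df = n₁ + n₂ − 2 = 38
Two-sided p-value ≈ 0.082
Since p ≈ 0.082 < α = 0.1, reject H0; the evidence is statistically significant.

t = 1.79; reject H0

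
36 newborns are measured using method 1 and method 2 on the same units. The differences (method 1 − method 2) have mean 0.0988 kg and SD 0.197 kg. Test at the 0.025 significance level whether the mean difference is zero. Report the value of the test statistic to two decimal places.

H0: μ_d = 0; H1: μ_d ≠ 0 (paired t-test on the differences, two-sided).
t = d̄/(s_d/√n) = 0.0988/(0.197/√36) = 3.01
df = n − 1 = 35
Two-sided p-value ≈ 0.005
Since p ≈ 0.005 < α = 0.025, reject H0; the data support H1.

3.01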